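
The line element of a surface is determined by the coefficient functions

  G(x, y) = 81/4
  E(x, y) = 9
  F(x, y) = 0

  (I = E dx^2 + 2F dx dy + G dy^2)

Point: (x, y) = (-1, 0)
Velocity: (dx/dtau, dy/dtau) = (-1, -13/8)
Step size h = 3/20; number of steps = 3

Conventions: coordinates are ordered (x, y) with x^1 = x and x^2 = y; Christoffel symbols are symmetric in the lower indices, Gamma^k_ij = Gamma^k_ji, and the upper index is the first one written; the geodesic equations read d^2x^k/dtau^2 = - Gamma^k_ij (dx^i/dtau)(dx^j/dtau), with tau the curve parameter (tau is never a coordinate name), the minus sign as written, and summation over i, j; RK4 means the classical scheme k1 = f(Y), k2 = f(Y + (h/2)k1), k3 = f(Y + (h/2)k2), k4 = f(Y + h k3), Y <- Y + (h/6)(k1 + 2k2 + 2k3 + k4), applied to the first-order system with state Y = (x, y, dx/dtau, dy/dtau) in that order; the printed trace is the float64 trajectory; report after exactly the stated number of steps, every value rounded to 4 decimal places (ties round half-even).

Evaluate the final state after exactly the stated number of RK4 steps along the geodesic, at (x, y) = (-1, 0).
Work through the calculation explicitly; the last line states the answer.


f(Y) = (dx/dtau, dy/dtau, -Gamma^x_ij Y'^i Y'^j, -Gamma^y_ij Y'^i Y'^j) with the Gammas evaluated at the stage position; h = 0.150000; intermediate values shown to 6 dp
step 0: x = -1.0000, y = 0.0000, dx/dtau = -1.0000, dy/dtau = -1.6250
step 1:
  k1: at (x, y) = (-1.000000, 0.000000), (dx/dtau, dy/dtau) = (-1.000000, -1.625000); Gamma_xxx = 0.000000, Gamma_xxy = 0.000000, Gamma_xyy = 0.000000, Gamma_yxx = 0.000000, Gamma_yxy = 0.000000, Gamma_yyy = 0.000000; k1 = (-1.000000, -1.625000, 0.000000, 0.000000)
  k2: at (x, y) = (-1.075000, -0.121875), (dx/dtau, dy/dtau) = (-1.000000, -1.625000); Gamma_xxx = 0.000000, Gamma_xxy = 0.000000, Gamma_xyy = 0.000000, Gamma_yxx = 0.000000, Gamma_yxy = 0.000000, Gamma_yyy = 0.000000; k2 = (-1.000000, -1.625000, 0.000000, 0.000000)
  k3: at (x, y) = (-1.075000, -0.121875), (dx/dtau, dy/dtau) = (-1.000000, -1.625000); Gamma_xxx = 0.000000, Gamma_xxy = 0.000000, Gamma_xyy = 0.000000, Gamma_yxx = 0.000000, Gamma_yxy = 0.000000, Gamma_yyy = 0.000000; k3 = (-1.000000, -1.625000, 0.000000, 0.000000)
  k4: at (x, y) = (-1.150000, -0.243750), (dx/dtau, dy/dtau) = (-1.000000, -1.625000); Gamma_xxx = 0.000000, Gamma_xxy = 0.000000, Gamma_xyy = 0.000000, Gamma_yxx = 0.000000, Gamma_yxy = 0.000000, Gamma_yyy = 0.000000; k4 = (-1.000000, -1.625000, 0.000000, 0.000000)
  Y <- Y + (h/6)(k1 + 2k2 + 2k3 + k4): x = -1.1500, y = -0.2437, dx/dtau = -1.0000, dy/dtau = -1.6250
step 2:
  k1: at (x, y) = (-1.150000, -0.243750), (dx/dtau, dy/dtau) = (-1.000000, -1.625000); Gamma_xxx = 0.000000, Gamma_xxy = 0.000000, Gamma_xyy = 0.000000, Gamma_yxx = 0.000000, Gamma_yxy = 0.000000, Gamma_yyy = 0.000000; k1 = (-1.000000, -1.625000, 0.000000, 0.000000)
  k2: at (x, y) = (-1.225000, -0.365625), (dx/dtau, dy/dtau) = (-1.000000, -1.625000); Gamma_xxx = 0.000000, Gamma_xxy = 0.000000, Gamma_xyy = 0.000000, Gamma_yxx = 0.000000, Gamma_yxy = 0.000000, Gamma_yyy = 0.000000; k2 = (-1.000000, -1.625000, 0.000000, 0.000000)
  k3: at (x, y) = (-1.225000, -0.365625), (dx/dtau, dy/dtau) = (-1.000000, -1.625000); Gamma_xxx = 0.000000, Gamma_xxy = 0.000000, Gamma_xyy = 0.000000, Gamma_yxx = 0.000000, Gamma_yxy = 0.000000, Gamma_yyy = 0.000000; k3 = (-1.000000, -1.625000, 0.000000, 0.000000)
  k4: at (x, y) = (-1.300000, -0.487500), (dx/dtau, dy/dtau) = (-1.000000, -1.625000); Gamma_xxx = 0.000000, Gamma_xxy = 0.000000, Gamma_xyy = 0.000000, Gamma_yxx = 0.000000, Gamma_yxy = 0.000000, Gamma_yyy = 0.000000; k4 = (-1.000000, -1.625000, 0.000000, 0.000000)
  Y <- Y + (h/6)(k1 + 2k2 + 2k3 + k4): x = -1.3000, y = -0.4875, dx/dtau = -1.0000, dy/dtau = -1.6250
step 3:
  k1: at (x, y) = (-1.300000, -0.487500), (dx/dtau, dy/dtau) = (-1.000000, -1.625000); Gamma_xxx = 0.000000, Gamma_xxy = 0.000000, Gamma_xyy = 0.000000, Gamma_yxx = 0.000000, Gamma_yxy = 0.000000, Gamma_yyy = 0.000000; k1 = (-1.000000, -1.625000, 0.000000, 0.000000)
  k2: at (x, y) = (-1.375000, -0.609375), (dx/dtau, dy/dtau) = (-1.000000, -1.625000); Gamma_xxx = 0.000000, Gamma_xxy = 0.000000, Gamma_xyy = 0.000000, Gamma_yxx = 0.000000, Gamma_yxy = 0.000000, Gamma_yyy = 0.000000; k2 = (-1.000000, -1.625000, 0.000000, 0.000000)
  k3: at (x, y) = (-1.375000, -0.609375), (dx/dtau, dy/dtau) = (-1.000000, -1.625000); Gamma_xxx = 0.000000, Gamma_xxy = 0.000000, Gamma_xyy = 0.000000, Gamma_yxx = 0.000000, Gamma_yxy = 0.000000, Gamma_yyy = 0.000000; k3 = (-1.000000, -1.625000, 0.000000, 0.000000)
  k4: at (x, y) = (-1.450000, -0.731250), (dx/dtau, dy/dtau) = (-1.000000, -1.625000); Gamma_xxx = 0.000000, Gamma_xxy = 0.000000, Gamma_xyy = 0.000000, Gamma_yxx = 0.000000, Gamma_yxy = 0.000000, Gamma_yyy = 0.000000; k4 = (-1.000000, -1.625000, 0.000000, 0.000000)
  Y <- Y + (h/6)(k1 + 2k2 + 2k3 + k4): x = -1.4500, y = -0.7312, dx/dtau = -1.0000, dy/dtau = -1.6250

Answer: x = -1.4500, y = -0.7312, dx/dtau = -1.0000, dy/dtau = -1.6250


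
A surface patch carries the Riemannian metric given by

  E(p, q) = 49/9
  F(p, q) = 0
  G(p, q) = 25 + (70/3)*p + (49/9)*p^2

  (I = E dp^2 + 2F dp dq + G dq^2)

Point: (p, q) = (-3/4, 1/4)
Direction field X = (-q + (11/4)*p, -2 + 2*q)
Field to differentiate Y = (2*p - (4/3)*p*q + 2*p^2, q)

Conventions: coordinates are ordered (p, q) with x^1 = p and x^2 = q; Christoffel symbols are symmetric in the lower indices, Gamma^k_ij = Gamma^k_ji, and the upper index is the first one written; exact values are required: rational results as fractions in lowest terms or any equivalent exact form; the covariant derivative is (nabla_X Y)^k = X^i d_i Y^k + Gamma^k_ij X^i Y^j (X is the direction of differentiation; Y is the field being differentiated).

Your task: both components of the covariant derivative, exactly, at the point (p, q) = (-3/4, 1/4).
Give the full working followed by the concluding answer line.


E = 49/9, F = 0, G = 169/16 at the point
E_p = 0, E_q = 0, F_p = 0, F_q = 0, G_p = 91/6, G_q = 0
EG - F^2 = 8281/144;  g^inv = (144/8281) * [[169/16, 0], [0, 49/9]]
first-kind symbols [ij,l] = (1/2)(d_i g_jl + d_j g_il - d_l g_ij): [pp,p] = E_p/2 = 0, [pp,q] = F_p - E_q/2 = 0, [pq,p] = E_q/2 = 0, [pq,q] = G_p/2 = 91/12, [qq,p] = F_q - G_p/2 = -91/12, [qq,q] = G_q/2 = 0
Gamma^p_ij = (G*[ij,p] - F*[ij,q])/(EG - F^2), Gamma^q_ij = (E*[ij,q] - F*[ij,p])/(EG - F^2)
Gamma_ppp = 0, Gamma_ppq = 0, Gamma_pqq = -39/28, Gamma_qpp = 0, Gamma_qpq = 28/39, Gamma_qqq = 0
X = (-37/16, -3/2), Y = (-1/8, 1/4) at the point

Answer: (nabla_X Y)^p = 1415/672, (nabla_X Y)^q = -1111/624


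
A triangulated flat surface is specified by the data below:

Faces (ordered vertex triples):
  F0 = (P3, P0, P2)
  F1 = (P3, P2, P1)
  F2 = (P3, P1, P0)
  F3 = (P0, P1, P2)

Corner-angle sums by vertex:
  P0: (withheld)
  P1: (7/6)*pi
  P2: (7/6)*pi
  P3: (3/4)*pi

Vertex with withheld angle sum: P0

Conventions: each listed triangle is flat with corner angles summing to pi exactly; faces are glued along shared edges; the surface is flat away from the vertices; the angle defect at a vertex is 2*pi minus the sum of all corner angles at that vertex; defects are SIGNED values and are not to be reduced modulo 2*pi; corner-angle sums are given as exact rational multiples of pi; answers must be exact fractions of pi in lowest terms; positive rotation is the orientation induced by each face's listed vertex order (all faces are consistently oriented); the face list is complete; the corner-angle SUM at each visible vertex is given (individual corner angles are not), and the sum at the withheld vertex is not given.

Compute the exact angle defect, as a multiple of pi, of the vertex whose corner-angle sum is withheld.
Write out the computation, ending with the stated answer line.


V = 4, E = 6, F = 4; chi = V - E + F = 2
Gauss-Bonnet: total defect = 2*pi*chi = 4*pi; visible defects sum to (35/12)*pi

Answer: defect(P0) = (13/12)*pi


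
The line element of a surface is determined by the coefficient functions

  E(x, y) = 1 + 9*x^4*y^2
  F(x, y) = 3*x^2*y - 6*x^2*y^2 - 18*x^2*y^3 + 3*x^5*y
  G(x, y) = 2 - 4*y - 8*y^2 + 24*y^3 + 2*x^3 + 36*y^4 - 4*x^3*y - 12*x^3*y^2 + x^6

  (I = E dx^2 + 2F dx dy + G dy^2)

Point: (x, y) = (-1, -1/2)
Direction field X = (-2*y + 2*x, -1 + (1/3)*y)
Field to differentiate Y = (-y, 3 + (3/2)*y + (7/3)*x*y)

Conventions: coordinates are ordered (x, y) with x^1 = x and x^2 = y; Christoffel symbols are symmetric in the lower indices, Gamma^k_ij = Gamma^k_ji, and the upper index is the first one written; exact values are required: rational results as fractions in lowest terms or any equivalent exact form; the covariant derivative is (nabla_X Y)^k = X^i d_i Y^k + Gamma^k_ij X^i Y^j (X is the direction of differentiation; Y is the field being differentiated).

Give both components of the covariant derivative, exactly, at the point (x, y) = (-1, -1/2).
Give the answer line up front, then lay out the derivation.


Answer: (nabla_X Y)^x = 193/14, (nabla_X Y)^y = 533/84

E = 13/4, F = 3/4, G = 5/4 at the point
E_x = -9, E_y = -9, F_x = -6, F_y = -15/2, G_x = -3, G_y = -4
EG - F^2 = 7/2;  g^inv = (2/7) * [[5/4, -3/4], [-3/4, 13/4]]
first-kind symbols [ij,l] = (1/2)(d_i g_jl + d_j g_il - d_l g_ij): [xx,x] = E_x/2 = -9/2, [xx,y] = F_x - E_y/2 = -3/2, [xy,x] = E_y/2 = -9/2, [xy,y] = G_x/2 = -3/2, [yy,x] = F_y - G_x/2 = -6, [yy,y] = G_y/2 = -2
Gamma^x_ij = (G*[ij,x] - F*[ij,y])/(EG - F^2), Gamma^y_ij = (E*[ij,y] - F*[ij,x])/(EG - F^2)
Gamma_xxx = -9/7, Gamma_xxy = -9/7, Gamma_xyy = -12/7, Gamma_yxx = -3/7, Gamma_yxy = -3/7, Gamma_yyy = -4/7
X = (-1, -7/6), Y = (1/2, 41/12) at the point


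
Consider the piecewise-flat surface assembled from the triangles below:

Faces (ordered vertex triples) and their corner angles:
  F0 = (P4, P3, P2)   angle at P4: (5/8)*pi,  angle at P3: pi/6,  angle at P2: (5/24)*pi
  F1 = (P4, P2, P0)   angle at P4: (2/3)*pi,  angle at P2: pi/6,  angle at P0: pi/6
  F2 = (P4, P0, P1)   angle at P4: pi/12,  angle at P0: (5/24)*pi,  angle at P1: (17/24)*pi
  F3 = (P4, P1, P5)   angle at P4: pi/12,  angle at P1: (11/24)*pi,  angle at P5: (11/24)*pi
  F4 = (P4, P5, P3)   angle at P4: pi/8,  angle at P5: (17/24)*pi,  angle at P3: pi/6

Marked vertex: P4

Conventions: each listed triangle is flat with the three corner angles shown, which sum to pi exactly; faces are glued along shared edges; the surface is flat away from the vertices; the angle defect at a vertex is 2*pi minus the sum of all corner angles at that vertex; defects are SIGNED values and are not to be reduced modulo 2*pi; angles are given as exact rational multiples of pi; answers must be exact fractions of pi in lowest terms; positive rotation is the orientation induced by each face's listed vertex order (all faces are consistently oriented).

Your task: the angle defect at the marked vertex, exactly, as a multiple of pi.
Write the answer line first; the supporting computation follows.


Answer: defect(P4) = (5/12)*pi

Sum of corner angles at P4: (19/12)*pi
defect = 2*pi - (19/12)*pi


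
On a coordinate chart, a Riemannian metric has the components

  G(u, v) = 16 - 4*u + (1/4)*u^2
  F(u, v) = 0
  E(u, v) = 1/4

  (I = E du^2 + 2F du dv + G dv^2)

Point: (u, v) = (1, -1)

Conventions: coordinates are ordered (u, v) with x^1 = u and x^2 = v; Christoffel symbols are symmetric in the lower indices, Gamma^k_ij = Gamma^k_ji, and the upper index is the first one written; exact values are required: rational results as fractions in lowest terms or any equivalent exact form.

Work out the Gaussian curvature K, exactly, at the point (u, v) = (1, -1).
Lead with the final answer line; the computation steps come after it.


Answer: K = 0

E = 1/4, F = 0, G = 49/4, EG - F^2 = 49/16 at the point
E_u = 0, E_v = 0, F_u = 0, F_v = 0, G_u = -7/2, G_v = 0
E_vv = 0, F_uv = 0, G_uu = 1/2
By Brioschi, K is (det M1 - det M2) divided by (EG - F^2) squared.
M1 = [[-E_vv/2 + F_uv - G_uu/2, E_u/2, F_u - E_v/2], [F_v - G_u/2, E, F], [G_v/2, F, G]] = [[-1/4, 0, 0], [7/4, 1/4, 0], [0, 0, 49/4]]; det M1 = -49/64
M2 = [[0, E_v/2, G_u/2], [E_v/2, E, F], [G_u/2, F, G]] = [[0, 0, -7/4], [0, 1/4, 0], [-7/4, 0, 49/4]]; det M2 = -49/64
det M1 - det M2 = 0; K = 0 / (49/16)^2 = 0


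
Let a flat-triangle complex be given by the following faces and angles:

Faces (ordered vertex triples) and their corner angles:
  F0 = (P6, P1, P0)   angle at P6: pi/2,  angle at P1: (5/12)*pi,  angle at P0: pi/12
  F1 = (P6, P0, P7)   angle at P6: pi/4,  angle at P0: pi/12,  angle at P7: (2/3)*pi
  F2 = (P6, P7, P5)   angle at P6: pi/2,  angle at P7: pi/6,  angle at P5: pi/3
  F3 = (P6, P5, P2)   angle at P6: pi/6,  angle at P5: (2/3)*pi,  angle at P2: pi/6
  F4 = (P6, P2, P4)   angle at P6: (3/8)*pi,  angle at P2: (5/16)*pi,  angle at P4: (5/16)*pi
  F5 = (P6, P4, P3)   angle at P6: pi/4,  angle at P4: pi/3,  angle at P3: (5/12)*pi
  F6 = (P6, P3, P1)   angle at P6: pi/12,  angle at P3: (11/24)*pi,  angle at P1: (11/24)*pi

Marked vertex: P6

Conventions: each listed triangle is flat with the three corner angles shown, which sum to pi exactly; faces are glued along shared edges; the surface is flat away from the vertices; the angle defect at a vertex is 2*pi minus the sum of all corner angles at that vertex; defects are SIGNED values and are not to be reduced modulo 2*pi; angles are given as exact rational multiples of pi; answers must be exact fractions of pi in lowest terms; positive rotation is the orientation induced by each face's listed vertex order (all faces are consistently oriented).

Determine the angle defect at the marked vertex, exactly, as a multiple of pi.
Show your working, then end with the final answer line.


Sum of corner angles at P6: (17/8)*pi
defect = 2*pi - (17/8)*pi

Answer: defect(P6) = -pi/8


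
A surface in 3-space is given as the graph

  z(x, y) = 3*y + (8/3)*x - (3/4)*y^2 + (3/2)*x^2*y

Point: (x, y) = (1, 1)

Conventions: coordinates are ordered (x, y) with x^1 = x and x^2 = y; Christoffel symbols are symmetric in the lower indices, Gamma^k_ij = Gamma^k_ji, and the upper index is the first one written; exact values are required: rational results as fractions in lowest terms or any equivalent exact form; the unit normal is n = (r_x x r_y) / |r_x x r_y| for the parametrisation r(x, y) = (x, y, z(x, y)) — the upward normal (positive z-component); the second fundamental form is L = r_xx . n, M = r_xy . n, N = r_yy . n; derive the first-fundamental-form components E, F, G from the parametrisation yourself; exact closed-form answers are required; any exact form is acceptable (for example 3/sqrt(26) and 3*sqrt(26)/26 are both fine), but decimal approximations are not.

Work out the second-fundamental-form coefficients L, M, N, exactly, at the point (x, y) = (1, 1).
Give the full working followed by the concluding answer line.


z_x = 17/3, z_y = 3, z_xx = 3, z_xy = 3, z_yy = -3/2
E = 298/9, F = 17, G = 10; answer radicand W^2 = 379/9
unnormalised second-form numerators: l = 3, m = 3, n = -3/2; L = l/sqrt(379/9), and similarly M = m/sqrt(W^2), N = n/sqrt(W^2)

Answer: L = 9*sqrt(379)/379, M = 9*sqrt(379)/379, N = -9*sqrt(379)/758


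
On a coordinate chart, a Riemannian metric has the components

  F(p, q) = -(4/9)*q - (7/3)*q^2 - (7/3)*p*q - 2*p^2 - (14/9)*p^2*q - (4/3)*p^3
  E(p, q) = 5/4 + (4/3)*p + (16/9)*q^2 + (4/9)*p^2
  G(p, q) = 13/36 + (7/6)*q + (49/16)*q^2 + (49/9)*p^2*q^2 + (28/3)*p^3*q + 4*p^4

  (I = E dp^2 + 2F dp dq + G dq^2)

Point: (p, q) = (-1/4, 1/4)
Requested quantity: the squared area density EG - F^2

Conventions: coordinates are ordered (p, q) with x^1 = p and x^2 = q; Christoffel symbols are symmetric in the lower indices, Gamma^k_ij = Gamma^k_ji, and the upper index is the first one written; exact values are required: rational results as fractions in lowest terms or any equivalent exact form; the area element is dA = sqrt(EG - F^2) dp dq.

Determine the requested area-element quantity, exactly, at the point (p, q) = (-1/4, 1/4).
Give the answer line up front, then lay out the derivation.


Answer: EG - F^2 = 69187/82944

E = 19/18, F = -23/96, G = 973/1152; EG - F^2 = 69187/82944


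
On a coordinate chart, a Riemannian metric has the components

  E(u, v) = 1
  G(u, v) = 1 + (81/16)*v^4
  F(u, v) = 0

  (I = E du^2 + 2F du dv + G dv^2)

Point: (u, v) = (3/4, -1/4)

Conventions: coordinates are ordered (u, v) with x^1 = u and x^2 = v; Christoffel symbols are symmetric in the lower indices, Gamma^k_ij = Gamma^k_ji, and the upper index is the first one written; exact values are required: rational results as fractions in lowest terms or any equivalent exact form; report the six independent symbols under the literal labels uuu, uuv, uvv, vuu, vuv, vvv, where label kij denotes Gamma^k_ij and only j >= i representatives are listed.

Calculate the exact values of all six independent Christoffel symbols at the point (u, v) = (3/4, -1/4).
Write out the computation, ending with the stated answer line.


E = 1, F = 0, G = 4177/4096 at the point
E_u = 0, E_v = 0, F_u = 0, F_v = 0, G_u = 0, G_v = -81/256
EG - F^2 = 4177/4096;  g^inv = (4096/4177) * [[4177/4096, 0], [0, 1]]
first-kind symbols [ij,l] = (1/2)(d_i g_jl + d_j g_il - d_l g_ij): [uu,u] = E_u/2 = 0, [uu,v] = F_u - E_v/2 = 0, [uv,u] = E_v/2 = 0, [uv,v] = G_u/2 = 0, [vv,u] = F_v - G_u/2 = 0, [vv,v] = G_v/2 = -81/512
Gamma^u_ij = (G*[ij,u] - F*[ij,v])/(EG - F^2), Gamma^v_ij = (E*[ij,v] - F*[ij,u])/(EG - F^2)

Answer: Gamma_uuu = 0, Gamma_uuv = 0, Gamma_uvv = 0, Gamma_vuu = 0, Gamma_vuv = 0, Gamma_vvv = -648/4177


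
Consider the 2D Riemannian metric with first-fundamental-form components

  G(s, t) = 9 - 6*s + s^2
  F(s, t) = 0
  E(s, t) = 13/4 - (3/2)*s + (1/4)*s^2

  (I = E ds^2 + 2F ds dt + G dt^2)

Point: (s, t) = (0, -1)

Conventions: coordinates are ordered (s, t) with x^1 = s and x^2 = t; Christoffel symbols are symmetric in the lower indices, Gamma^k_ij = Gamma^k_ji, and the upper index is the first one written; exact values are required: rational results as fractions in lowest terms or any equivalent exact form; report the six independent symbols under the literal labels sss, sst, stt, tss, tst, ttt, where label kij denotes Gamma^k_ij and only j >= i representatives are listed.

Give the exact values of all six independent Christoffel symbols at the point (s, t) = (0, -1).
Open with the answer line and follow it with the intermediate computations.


Answer: Gamma_sss = -3/13, Gamma_sst = 0, Gamma_stt = 12/13, Gamma_tss = 0, Gamma_tst = -1/3, Gamma_ttt = 0

E = 13/4, F = 0, G = 9 at the point
E_s = -3/2, E_t = 0, F_s = 0, F_t = 0, G_s = -6, G_t = 0
EG - F^2 = 117/4;  g^inv = (4/117) * [[9, 0], [0, 13/4]]
first-kind symbols [ij,l] = (1/2)(d_i g_jl + d_j g_il - d_l g_ij): [ss,s] = E_s/2 = -3/4, [ss,t] = F_s - E_t/2 = 0, [st,s] = E_t/2 = 0, [st,t] = G_s/2 = -3, [tt,s] = F_t - G_s/2 = 3, [tt,t] = G_t/2 = 0
Gamma^s_ij = (G*[ij,s] - F*[ij,t])/(EG - F^2), Gamma^t_ij = (E*[ij,t] - F*[ij,s])/(EG - F^2)


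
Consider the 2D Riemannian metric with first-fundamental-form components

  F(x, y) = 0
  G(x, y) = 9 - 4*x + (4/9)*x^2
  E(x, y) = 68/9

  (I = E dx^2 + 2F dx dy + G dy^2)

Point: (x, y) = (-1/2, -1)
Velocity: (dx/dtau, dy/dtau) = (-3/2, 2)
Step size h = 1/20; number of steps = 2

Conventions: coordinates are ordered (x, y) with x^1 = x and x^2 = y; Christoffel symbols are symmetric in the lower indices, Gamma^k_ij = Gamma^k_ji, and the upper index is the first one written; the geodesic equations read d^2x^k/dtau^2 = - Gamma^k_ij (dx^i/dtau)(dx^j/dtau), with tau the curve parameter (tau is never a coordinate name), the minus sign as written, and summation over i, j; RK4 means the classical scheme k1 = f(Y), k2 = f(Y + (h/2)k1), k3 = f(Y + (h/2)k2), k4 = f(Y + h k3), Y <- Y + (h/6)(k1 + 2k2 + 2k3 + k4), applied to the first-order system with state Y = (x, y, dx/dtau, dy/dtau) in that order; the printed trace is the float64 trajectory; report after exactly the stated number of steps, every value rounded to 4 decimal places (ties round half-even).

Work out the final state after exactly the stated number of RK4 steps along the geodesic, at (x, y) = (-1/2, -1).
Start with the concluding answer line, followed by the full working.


Answer: x = -0.6557, y = -0.8060, dx/dtau = -1.6124, dy/dtau = 1.8810

f(Y) = (dx/dtau, dy/dtau, -Gamma^x_ij Y'^i Y'^j, -Gamma^y_ij Y'^i Y'^j) with the Gammas evaluated at the stage position; h = 0.050000; intermediate values shown to 6 dp
step 0: x = -0.5000, y = -1.0000, dx/dtau = -1.5000, dy/dtau = 2.0000
step 1:
  k1: at (x, y) = (-0.500000, -1.000000), (dx/dtau, dy/dtau) = (-1.500000, 2.000000); Gamma_xxx = 0.000000, Gamma_xxy = 0.000000, Gamma_xyy = 0.294118, Gamma_yxx = 0.000000, Gamma_yxy = -0.200000, Gamma_yyy = 0.000000; k1 = (-1.500000, 2.000000, -1.176471, -1.200000)
  k2: at (x, y) = (-0.537500, -0.950000), (dx/dtau, dy/dtau) = (-1.529412, 1.970000); Gamma_xxx = 0.000000, Gamma_xxy = 0.000000, Gamma_xyy = 0.296324, Gamma_yxx = 0.000000, Gamma_yxy = -0.198511, Gamma_yyy = 0.000000; k2 = (-1.529412, 1.970000, -1.150002, -1.196205)
  k3: at (x, y) = (-0.538235, -0.950750), (dx/dtau, dy/dtau) = (-1.528750, 1.970095); Gamma_xxx = 0.000000, Gamma_xxy = 0.000000, Gamma_xyy = 0.296367, Gamma_yxx = 0.000000, Gamma_yxy = -0.198482, Gamma_yyy = 0.000000; k3 = (-1.528750, 1.970095, -1.150281, -1.195570)
  k4: at (x, y) = (-0.576438, -0.901495), (dx/dtau, dy/dtau) = (-1.557514, 1.940221); Gamma_xxx = 0.000000, Gamma_xxy = 0.000000, Gamma_xyy = 0.298614, Gamma_yxx = 0.000000, Gamma_yxy = -0.196989, Gamma_yyy = 0.000000; k4 = (-1.557514, 1.940221, -1.124120, -1.190568)
  Y <- Y + (h/6)(k1 + 2k2 + 2k3 + k4): x = -0.5764, y = -0.9015, dx/dtau = -1.5575, dy/dtau = 1.9402
step 2:
  k1: at (x, y) = (-0.576449, -0.901497), (dx/dtau, dy/dtau) = (-1.557510, 1.940216); Gamma_xxx = 0.000000, Gamma_xxy = 0.000000, Gamma_xyy = 0.298615, Gamma_yxx = 0.000000, Gamma_yxy = -0.196988, Gamma_yyy = 0.000000; k1 = (-1.557510, 1.940216, -1.124116, -1.190559)
  k2: at (x, y) = (-0.615386, -0.852991), (dx/dtau, dy/dtau) = (-1.585613, 1.910452); Gamma_xxx = 0.000000, Gamma_xxy = 0.000000, Gamma_xyy = 0.300905, Gamma_yxx = 0.000000, Gamma_yxy = -0.195489, Gamma_yyy = 0.000000; k2 = (-1.585613, 1.910452, -1.098251, -1.184363)
  k3: at (x, y) = (-0.616089, -0.853735), (dx/dtau, dy/dtau) = (-1.584966, 1.910607); Gamma_xxx = 0.000000, Gamma_xxy = 0.000000, Gamma_xyy = 0.300946, Gamma_yxx = 0.000000, Gamma_yxy = -0.195462, Gamma_yyy = 0.000000; k3 = (-1.584966, 1.910607, -1.098580, -1.183813)
  k4: at (x, y) = (-0.655697, -0.805966), (dx/dtau, dy/dtau) = (-1.612439, 1.881025); Gamma_xxx = 0.000000, Gamma_xxy = 0.000000, Gamma_xyy = 0.303276, Gamma_yxx = 0.000000, Gamma_yxy = -0.193960, Gamma_yyy = 0.000000; k4 = (-1.612439, 1.881025, -1.073069, -1.176577)
  Y <- Y + (h/6)(k1 + 2k2 + 2k3 + k4): x = -0.6557, y = -0.8060, dx/dtau = -1.6124, dy/dtau = 1.8810


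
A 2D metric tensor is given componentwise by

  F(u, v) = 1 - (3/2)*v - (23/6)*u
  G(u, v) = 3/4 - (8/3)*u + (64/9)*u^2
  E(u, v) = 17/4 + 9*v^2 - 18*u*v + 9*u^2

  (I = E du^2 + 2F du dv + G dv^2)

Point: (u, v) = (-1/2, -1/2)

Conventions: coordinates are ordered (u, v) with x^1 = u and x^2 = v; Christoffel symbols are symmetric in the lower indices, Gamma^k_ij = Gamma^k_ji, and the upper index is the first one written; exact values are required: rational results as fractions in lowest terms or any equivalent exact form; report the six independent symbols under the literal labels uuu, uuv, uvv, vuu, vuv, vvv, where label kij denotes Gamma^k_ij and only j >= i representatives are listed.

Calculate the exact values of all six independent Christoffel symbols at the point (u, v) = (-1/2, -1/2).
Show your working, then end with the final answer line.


E = 17/4, F = 11/3, G = 139/36 at the point
E_u = 0, E_v = 0, F_u = -23/6, F_v = -3/2, G_u = -88/9, G_v = 0
EG - F^2 = 427/144;  g^inv = (144/427) * [[139/36, -11/3], [-11/3, 17/4]]
first-kind symbols [ij,l] = (1/2)(d_i g_jl + d_j g_il - d_l g_ij): [uu,u] = E_u/2 = 0, [uu,v] = F_u - E_v/2 = -23/6, [uv,u] = E_v/2 = 0, [uv,v] = G_u/2 = -44/9, [vv,u] = F_v - G_u/2 = 61/18, [vv,v] = G_v/2 = 0
Gamma^u_ij = (G*[ij,u] - F*[ij,v])/(EG - F^2), Gamma^v_ij = (E*[ij,v] - F*[ij,u])/(EG - F^2)

Answer: Gamma_uuu = 2024/427, Gamma_uuv = 7744/1281, Gamma_uvv = 278/63, Gamma_vuu = -2346/427, Gamma_vuv = -2992/427, Gamma_vvv = -88/21


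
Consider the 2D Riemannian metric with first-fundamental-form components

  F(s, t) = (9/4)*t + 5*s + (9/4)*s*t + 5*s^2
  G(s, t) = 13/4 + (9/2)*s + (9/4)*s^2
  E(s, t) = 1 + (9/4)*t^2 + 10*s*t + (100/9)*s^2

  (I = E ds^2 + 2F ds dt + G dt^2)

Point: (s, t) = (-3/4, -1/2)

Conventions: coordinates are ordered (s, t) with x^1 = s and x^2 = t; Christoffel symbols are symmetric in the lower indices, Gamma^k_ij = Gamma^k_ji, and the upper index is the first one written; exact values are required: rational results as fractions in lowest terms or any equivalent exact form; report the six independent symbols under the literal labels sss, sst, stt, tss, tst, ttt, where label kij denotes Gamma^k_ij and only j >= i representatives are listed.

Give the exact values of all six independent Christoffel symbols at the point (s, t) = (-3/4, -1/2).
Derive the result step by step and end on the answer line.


E = 185/16, F = -39/32, G = 73/64 at the point
E_s = -65/3, E_t = -39/4, F_s = -29/8, F_t = 9/16, G_s = 9/8, G_t = 0
EG - F^2 = 749/64;  g^inv = (64/749) * [[73/64, 39/32], [39/32, 185/16]]
first-kind symbols [ij,l] = (1/2)(d_i g_jl + d_j g_il - d_l g_ij): [ss,s] = E_s/2 = -65/6, [ss,t] = F_s - E_t/2 = 5/4, [st,s] = E_t/2 = -39/8, [st,t] = G_s/2 = 9/16, [tt,s] = F_t - G_s/2 = 0, [tt,t] = G_t/2 = 0
Gamma^s_ij = (G*[ij,s] - F*[ij,t])/(EG - F^2), Gamma^t_ij = (E*[ij,t] - F*[ij,s])/(EG - F^2)

Answer: Gamma_sss = -2080/2247, Gamma_sst = -312/749, Gamma_stt = 0, Gamma_tss = 80/749, Gamma_tst = 36/749, Gamma_ttt = 0


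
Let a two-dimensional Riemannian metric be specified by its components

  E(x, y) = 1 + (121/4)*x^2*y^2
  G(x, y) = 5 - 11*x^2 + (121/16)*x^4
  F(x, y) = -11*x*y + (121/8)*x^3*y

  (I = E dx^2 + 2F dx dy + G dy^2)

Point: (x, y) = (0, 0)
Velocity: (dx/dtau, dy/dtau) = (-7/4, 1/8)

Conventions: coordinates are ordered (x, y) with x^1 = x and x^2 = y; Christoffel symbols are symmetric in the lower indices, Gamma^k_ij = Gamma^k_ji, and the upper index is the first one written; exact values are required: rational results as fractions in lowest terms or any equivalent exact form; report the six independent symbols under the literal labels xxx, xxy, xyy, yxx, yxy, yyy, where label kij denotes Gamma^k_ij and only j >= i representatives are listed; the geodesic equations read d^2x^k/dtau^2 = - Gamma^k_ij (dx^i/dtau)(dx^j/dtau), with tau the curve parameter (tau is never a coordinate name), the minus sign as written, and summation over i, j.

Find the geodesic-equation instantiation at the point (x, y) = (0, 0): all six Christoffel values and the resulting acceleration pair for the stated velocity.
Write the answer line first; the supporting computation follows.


Answer: Gamma_xxx = 0, Gamma_xxy = 0, Gamma_xyy = 0, Gamma_yxx = 0, Gamma_yxy = 0, Gamma_yyy = 0; accelerations (d^2x/dtau^2, d^2y/dtau^2) = (0, 0)

E = 1, F = 0, G = 5 at the point
E_x = 0, E_y = 0, F_x = 0, F_y = 0, G_x = 0, G_y = 0
EG - F^2 = 5;  g^inv = (1/5) * [[5, 0], [0, 1]]
first-kind symbols [ij,l] = (1/2)(d_i g_jl + d_j g_il - d_l g_ij): [xx,x] = E_x/2 = 0, [xx,y] = F_x - E_y/2 = 0, [xy,x] = E_y/2 = 0, [xy,y] = G_x/2 = 0, [yy,x] = F_y - G_x/2 = 0, [yy,y] = G_y/2 = 0
Gamma^x_ij = (G*[ij,x] - F*[ij,y])/(EG - F^2), Gamma^y_ij = (E*[ij,y] - F*[ij,x])/(EG - F^2)
Gamma_xxx = 0, Gamma_xxy = 0, Gamma_xyy = 0, Gamma_yxx = 0, Gamma_yxy = 0, Gamma_yyy = 0
d^2x/dtau^2 = -(Gamma_xxx*(-7/4)^2 + 2*Gamma_xxy*(-7/4)*(1/8) + Gamma_xyy*(1/8)^2) = 0
d^2y/dtau^2 = -(Gamma_yxx*(-7/4)^2 + 2*Gamma_yxy*(-7/4)*(1/8) + Gamma_yyy*(1/8)^2) = 0


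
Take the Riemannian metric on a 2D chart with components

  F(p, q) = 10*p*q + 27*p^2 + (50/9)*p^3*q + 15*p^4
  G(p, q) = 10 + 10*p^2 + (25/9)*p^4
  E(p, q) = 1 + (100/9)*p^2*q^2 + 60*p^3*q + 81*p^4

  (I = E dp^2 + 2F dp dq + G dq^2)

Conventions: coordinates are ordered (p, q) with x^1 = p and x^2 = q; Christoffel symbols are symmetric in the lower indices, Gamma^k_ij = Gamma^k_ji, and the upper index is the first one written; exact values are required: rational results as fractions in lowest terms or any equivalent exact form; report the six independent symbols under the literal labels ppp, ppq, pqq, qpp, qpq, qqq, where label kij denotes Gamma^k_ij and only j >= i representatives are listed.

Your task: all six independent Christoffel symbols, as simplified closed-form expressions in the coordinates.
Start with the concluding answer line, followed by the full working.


Answer: Gamma_ppp = (729*p^3 + 405*p^2*q + 50*p*q^2)/(377*p^4 + 270*p^3*q + 50*p^2*q^2 + 45*p^2 + 45), Gamma_ppq = (135*p^3 + 50*p^2*q)/(377*p^4 + 270*p^3*q + 50*p^2*q^2 + 45*p^2 + 45), Gamma_pqq = 0, Gamma_qpp = (135*p^3 + 25*p^2*q + 243*p + 45*q)/(377*p^4 + 270*p^3*q + 50*p^2*q^2 + 45*p^2 + 45), Gamma_qpq = (25*p^3 + 45*p)/(377*p^4 + 270*p^3*q + 50*p^2*q^2 + 45*p^2 + 45), Gamma_qqq = 0

E = 1 + (100/9)*p^2*q^2 + 60*p^3*q + 81*p^4; F = 10*p*q + 27*p^2 + (50/9)*p^3*q + 15*p^4; G = 10 + 10*p^2 + (25/9)*p^4
Gamma^k_ij = (1/2) g^{kl} (d_i g_jl + d_j g_il - d_l g_ij), with g^inv = (1/(EG-F^2)) [[G, -F], [-F, E]]
first partials: E_p = (200/9)*p*q^2 + 180*p^2*q + 324*p^3, E_q = (200/9)*p^2*q + 60*p^3, F_p = 10*q + 54*p + (50/3)*p^2*q + 60*p^3, F_q = 10*p + (50/9)*p^3, G_p = 20*p + (100/9)*p^3, G_q = 0
D = EG - F^2 = 10 + 10*p^2 + (100/9)*p^2*q^2 + 60*p^3*q + (754/9)*p^4
expanded: Gamma^p_pp = (G E_p - 2F F_p + F E_q)/(2D), Gamma^p_pq = (G E_q - F G_p)/(2D), Gamma^p_qq = (2G F_q - G G_p - F G_q)/(2D), Gamma^q_pp = (2E F_p - E E_q - F E_p)/(2D), Gamma^q_pq = (E G_p - F E_q)/(2D), Gamma^q_qq = (E G_q - 2F F_q + F G_p)/(2D); substitute and cancel common factors


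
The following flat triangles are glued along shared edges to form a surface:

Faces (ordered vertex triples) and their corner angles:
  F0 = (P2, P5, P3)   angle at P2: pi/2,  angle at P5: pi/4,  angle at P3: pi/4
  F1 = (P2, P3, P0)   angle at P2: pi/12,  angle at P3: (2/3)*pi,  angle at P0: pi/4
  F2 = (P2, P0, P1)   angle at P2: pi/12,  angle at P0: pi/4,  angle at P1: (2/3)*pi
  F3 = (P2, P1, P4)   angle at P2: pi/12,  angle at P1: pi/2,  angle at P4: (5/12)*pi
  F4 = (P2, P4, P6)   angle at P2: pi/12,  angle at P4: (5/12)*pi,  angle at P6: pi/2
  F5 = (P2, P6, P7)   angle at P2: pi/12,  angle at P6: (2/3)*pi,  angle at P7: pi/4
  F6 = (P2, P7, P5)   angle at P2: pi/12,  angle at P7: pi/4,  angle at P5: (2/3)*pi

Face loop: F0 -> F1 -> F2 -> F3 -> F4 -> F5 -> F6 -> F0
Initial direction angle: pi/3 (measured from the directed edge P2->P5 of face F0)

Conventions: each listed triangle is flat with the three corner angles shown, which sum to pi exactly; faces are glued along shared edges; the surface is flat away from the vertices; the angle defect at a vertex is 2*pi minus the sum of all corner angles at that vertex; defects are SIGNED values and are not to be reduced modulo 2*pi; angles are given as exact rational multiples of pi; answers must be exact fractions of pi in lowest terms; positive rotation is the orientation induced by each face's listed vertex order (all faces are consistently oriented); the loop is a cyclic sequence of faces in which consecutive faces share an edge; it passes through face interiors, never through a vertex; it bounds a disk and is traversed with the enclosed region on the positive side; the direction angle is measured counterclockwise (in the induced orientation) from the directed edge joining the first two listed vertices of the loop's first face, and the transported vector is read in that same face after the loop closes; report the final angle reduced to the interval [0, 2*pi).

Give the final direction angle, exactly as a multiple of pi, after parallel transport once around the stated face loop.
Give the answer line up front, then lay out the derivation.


Answer: final direction angle = (4/3)*pi

enclosed vertex P2: corner angles sum to pi, defect = 2*pi - pi = pi
by Gauss-Bonnet the loop rotates the vector by the enclosed defect sum (positive orientation, mod 2*pi)
final angle = pi/3 + pi = (4/3)*pi (mod 2*pi)


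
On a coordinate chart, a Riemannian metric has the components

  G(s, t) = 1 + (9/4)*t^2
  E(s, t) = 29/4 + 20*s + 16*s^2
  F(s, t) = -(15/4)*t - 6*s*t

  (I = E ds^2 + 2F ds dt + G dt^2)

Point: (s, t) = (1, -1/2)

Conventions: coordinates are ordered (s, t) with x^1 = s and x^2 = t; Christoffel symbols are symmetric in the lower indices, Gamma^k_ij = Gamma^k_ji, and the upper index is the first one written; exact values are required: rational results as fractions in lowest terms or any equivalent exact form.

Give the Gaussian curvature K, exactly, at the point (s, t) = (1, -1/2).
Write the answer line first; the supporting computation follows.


Answer: K = -1536/491401

E = 173/4, F = 39/8, G = 25/16, EG - F^2 = 701/16 at the point
E_s = 52, E_t = 0, F_s = 3, F_t = -39/4, G_s = 0, G_t = -9/4
E_tt = 0, F_st = -6, G_ss = 0
Compute both Brioschi determinants and normalise by (EG - F^2)^2.
M1 = [[-E_tt/2 + F_st - G_ss/2, E_s/2, F_s - E_t/2], [F_t - G_s/2, E, F], [G_t/2, F, G]] = [[-6, 26, 3], [-39/4, 173/4, 39/8], [-9/8, 39/8, 25/16]]; det M1 = -6
M2 = [[0, E_t/2, G_s/2], [E_t/2, E, F], [G_s/2, F, G]] = [[0, 0, 0], [0, 173/4, 39/8], [0, 39/8, 25/16]]; det M2 = 0
det M1 - det M2 = -6; K = -6 / (701/16)^2 = -1536/491401


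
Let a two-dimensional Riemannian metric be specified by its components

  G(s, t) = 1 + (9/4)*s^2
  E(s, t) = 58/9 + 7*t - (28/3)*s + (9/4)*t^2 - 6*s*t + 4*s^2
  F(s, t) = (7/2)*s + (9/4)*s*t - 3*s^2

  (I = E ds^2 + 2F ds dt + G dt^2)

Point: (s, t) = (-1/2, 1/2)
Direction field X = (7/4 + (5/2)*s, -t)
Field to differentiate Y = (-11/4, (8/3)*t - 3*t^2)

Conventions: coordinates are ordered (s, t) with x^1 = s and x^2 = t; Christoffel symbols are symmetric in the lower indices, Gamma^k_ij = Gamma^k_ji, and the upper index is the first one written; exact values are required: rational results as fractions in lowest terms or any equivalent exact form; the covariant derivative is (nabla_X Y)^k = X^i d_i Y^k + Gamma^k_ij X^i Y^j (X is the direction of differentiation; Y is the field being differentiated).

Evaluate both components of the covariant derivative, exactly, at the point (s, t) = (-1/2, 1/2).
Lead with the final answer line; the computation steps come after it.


Answer: (nabla_X Y)^s = 3087/2626, (nabla_X Y)^t = -194/3939

E = 2545/144, F = -49/16, G = 25/16 at the point
E_s = -49/3, E_t = 49/4, F_s = 61/8, F_t = -9/8, G_s = -9/4, G_t = 0
EG - F^2 = 1313/72;  g^inv = (72/1313) * [[25/16, 49/16], [49/16, 2545/144]]
first-kind symbols [ij,l] = (1/2)(d_i g_jl + d_j g_il - d_l g_ij): [ss,s] = E_s/2 = -49/6, [ss,t] = F_s - E_t/2 = 3/2, [st,s] = E_t/2 = 49/8, [st,t] = G_s/2 = -9/8, [tt,s] = F_t - G_s/2 = 0, [tt,t] = G_t/2 = 0
Gamma^s_ij = (G*[ij,s] - F*[ij,t])/(EG - F^2), Gamma^t_ij = (E*[ij,t] - F*[ij,s])/(EG - F^2)
Gamma_sss = -588/1313, Gamma_sst = 441/1313, Gamma_stt = 0, Gamma_tss = 108/1313, Gamma_tst = -81/1313, Gamma_ttt = 0
X = (1/2, -1/2), Y = (-11/4, 7/12) at the point


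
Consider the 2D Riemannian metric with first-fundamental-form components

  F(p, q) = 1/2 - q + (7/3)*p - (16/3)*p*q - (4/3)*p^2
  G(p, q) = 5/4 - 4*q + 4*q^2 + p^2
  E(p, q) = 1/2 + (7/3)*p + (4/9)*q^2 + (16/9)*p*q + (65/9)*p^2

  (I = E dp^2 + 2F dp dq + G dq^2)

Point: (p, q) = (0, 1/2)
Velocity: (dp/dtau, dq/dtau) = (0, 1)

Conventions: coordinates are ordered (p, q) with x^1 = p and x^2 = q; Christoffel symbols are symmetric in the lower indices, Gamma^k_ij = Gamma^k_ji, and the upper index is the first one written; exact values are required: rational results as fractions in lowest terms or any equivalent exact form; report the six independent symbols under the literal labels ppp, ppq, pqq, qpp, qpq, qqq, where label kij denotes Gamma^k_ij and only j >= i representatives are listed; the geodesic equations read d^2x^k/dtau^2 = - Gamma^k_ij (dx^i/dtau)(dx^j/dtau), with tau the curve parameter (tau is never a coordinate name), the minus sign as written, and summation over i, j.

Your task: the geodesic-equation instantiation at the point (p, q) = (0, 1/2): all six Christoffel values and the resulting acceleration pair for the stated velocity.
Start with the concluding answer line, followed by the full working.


Answer: Gamma_ppp = 29/11, Gamma_ppq = 4/11, Gamma_pqq = -18/11, Gamma_qpp = -20/9, Gamma_qpq = 0, Gamma_qqq = 0; accelerations (d^2p/dtau^2, d^2q/dtau^2) = (18/11, 0)

E = 11/18, F = 0, G = 1/4 at the point
E_p = 29/9, E_q = 4/9, F_p = -1/3, F_q = -1, G_p = 0, G_q = 0
EG - F^2 = 11/72;  g^inv = (72/11) * [[1/4, 0], [0, 11/18]]
first-kind symbols [ij,l] = (1/2)(d_i g_jl + d_j g_il - d_l g_ij): [pp,p] = E_p/2 = 29/18, [pp,q] = F_p - E_q/2 = -5/9, [pq,p] = E_q/2 = 2/9, [pq,q] = G_p/2 = 0, [qq,p] = F_q - G_p/2 = -1, [qq,q] = G_q/2 = 0
Gamma^p_ij = (G*[ij,p] - F*[ij,q])/(EG - F^2), Gamma^q_ij = (E*[ij,q] - F*[ij,p])/(EG - F^2)
Gamma_ppp = 29/11, Gamma_ppq = 4/11, Gamma_pqq = -18/11, Gamma_qpp = -20/9, Gamma_qpq = 0, Gamma_qqq = 0
d^2p/dtau^2 = -(Gamma_ppp*(0)^2 + 2*Gamma_ppq*(0)*(1) + Gamma_pqq*(1)^2) = 18/11
d^2q/dtau^2 = -(Gamma_qpp*(0)^2 + 2*Gamma_qpq*(0)*(1) + Gamma_qqq*(1)^2) = 0


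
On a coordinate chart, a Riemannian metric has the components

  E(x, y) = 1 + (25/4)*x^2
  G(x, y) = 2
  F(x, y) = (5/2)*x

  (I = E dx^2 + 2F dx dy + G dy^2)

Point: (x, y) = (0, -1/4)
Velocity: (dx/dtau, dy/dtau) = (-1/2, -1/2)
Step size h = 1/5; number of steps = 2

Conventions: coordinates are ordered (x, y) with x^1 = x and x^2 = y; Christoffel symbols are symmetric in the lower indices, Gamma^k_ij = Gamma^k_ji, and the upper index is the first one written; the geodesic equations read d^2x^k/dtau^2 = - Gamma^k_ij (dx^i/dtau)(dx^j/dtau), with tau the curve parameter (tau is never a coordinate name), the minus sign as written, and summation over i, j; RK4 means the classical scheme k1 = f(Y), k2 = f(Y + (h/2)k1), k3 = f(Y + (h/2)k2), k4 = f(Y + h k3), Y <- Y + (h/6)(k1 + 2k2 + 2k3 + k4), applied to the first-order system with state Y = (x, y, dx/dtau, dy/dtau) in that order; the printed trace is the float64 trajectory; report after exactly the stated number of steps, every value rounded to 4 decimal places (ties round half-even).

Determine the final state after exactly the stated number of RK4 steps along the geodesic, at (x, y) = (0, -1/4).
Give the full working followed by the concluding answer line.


f(Y) = (dx/dtau, dy/dtau, -Gamma^x_ij Y'^i Y'^j, -Gamma^y_ij Y'^i Y'^j) with the Gammas evaluated at the stage position; h = 0.200000; intermediate values shown to 6 dp
step 0: x = 0.0000, y = -0.2500, dx/dtau = -0.5000, dy/dtau = -0.5000
step 1:
  k1: at (x, y) = (0.000000, -0.250000), (dx/dtau, dy/dtau) = (-0.500000, -0.500000); Gamma_xxx = 0.000000, Gamma_xxy = 0.000000, Gamma_xyy = 0.000000, Gamma_yxx = 1.250000, Gamma_yxy = 0.000000, Gamma_yyy = 0.000000; k1 = (-0.500000, -0.500000, 0.000000, -0.312500)
  k2: at (x, y) = (-0.050000, -0.300000), (dx/dtau, dy/dtau) = (-0.500000, -0.531250); Gamma_xxx = -0.155039, Gamma_xxy = 0.000000, Gamma_xyy = 0.000000, Gamma_yxx = 1.240310, Gamma_yxy = 0.000000, Gamma_yyy = 0.000000; k2 = (-0.500000, -0.531250, 0.038760, -0.310078)
  k3: at (x, y) = (-0.050000, -0.303125), (dx/dtau, dy/dtau) = (-0.496124, -0.531008); Gamma_xxx = -0.155039, Gamma_xxy = 0.000000, Gamma_xyy = 0.000000, Gamma_yxx = 1.240310, Gamma_yxy = 0.000000, Gamma_yyy = 0.000000; k3 = (-0.496124, -0.531008, 0.038161, -0.305289)
  k4: at (x, y) = (-0.099225, -0.356202), (dx/dtau, dy/dtau) = (-0.492368, -0.561058); Gamma_xxx = -0.300822, Gamma_xxy = 0.000000, Gamma_xyy = 0.000000, Gamma_yxx = 1.212689, Gamma_yxy = 0.000000, Gamma_yyy = 0.000000; k4 = (-0.492368, -0.561058, 0.072927, -0.293987)
  Y <- Y + (h/6)(k1 + 2k2 + 2k3 + k4): x = -0.0995, y = -0.3562, dx/dtau = -0.4924, dy/dtau = -0.5612
step 2:
  k1: at (x, y) = (-0.099487, -0.356186), (dx/dtau, dy/dtau) = (-0.492441, -0.561241); Gamma_xxx = -0.301570, Gamma_xxy = 0.000000, Gamma_xyy = 0.000000, Gamma_yxx = 1.212497, Gamma_yxy = 0.000000, Gamma_yyy = 0.000000; k1 = (-0.492441, -0.561241, 0.073130, -0.294028)
  k2: at (x, y) = (-0.148731, -0.412310), (dx/dtau, dy/dtau) = (-0.485128, -0.590643); Gamma_xxx = -0.434733, Gamma_xxy = 0.000000, Gamma_xyy = 0.000000, Gamma_yxx = 1.169177, Gamma_yxy = 0.000000, Gamma_yyy = 0.000000; k2 = (-0.485128, -0.590643, 0.102314, -0.275165)
  k3: at (x, y) = (-0.148000, -0.415250), (dx/dtau, dy/dtau) = (-0.482210, -0.588757); Gamma_xxx = -0.432870, Gamma_xxy = 0.000000, Gamma_xyy = 0.000000, Gamma_yxx = 1.169919, Gamma_yxy = 0.000000, Gamma_yyy = 0.000000; k3 = (-0.482210, -0.588757, 0.100654, -0.272037)
  k4: at (x, y) = (-0.195929, -0.473937), (dx/dtau, dy/dtau) = (-0.472310, -0.615648); Gamma_xxx = -0.546695, Gamma_xxy = 0.000000, Gamma_xyy = 0.000000, Gamma_yxx = 1.116108, Gamma_yxy = 0.000000, Gamma_yyy = 0.000000; k4 = (-0.472310, -0.615648, 0.121955, -0.248978)
  Y <- Y + (h/6)(k1 + 2k2 + 2k3 + k4): x = -0.1961, y = -0.4740, dx/dtau = -0.4724, dy/dtau = -0.6158

Answer: x = -0.1961, y = -0.4740, dx/dtau = -0.4724, dy/dtau = -0.6158
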